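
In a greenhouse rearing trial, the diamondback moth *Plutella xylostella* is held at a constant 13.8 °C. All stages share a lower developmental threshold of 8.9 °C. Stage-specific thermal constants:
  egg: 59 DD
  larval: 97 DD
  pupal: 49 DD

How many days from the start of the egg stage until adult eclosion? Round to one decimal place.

Daily accumulation at 13.8 °C = 13.8 − 8.9 = 4.9 DD/day.
Total K = 59 + 97 + 49 = 205 DD.
Total duration = 205 / 4.9 = 41.837 ≈ 41.8 days.

41.8 days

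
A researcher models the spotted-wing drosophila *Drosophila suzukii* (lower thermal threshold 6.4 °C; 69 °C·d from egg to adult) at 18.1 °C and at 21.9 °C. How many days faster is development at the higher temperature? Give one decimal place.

At 18.1 °C: 69 / (18.1 − 6.4) = 69 / 11.7 = 5.897 d.
At 21.9 °C: 69 / (21.9 − 6.4) = 69 / 15.5 = 4.452 d.
Difference = |5.897 − 4.452| = 1.446 ≈ 1.4 days.

1.4 days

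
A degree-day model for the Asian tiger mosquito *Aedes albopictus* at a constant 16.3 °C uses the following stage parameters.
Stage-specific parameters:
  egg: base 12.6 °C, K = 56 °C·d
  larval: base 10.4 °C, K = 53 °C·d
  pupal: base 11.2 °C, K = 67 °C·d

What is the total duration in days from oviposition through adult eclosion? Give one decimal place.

egg: 56 / (16.3 − 12.6) = 56 / 3.7 = 15.135 d.
larval: 53 / (16.3 − 10.4) = 53 / 5.9 = 8.983 d.
pupal: 67 / (16.3 − 11.2) = 67 / 5.1 = 13.137 d.
Sum = 37.255 ≈ 37.3 days.

37.3 days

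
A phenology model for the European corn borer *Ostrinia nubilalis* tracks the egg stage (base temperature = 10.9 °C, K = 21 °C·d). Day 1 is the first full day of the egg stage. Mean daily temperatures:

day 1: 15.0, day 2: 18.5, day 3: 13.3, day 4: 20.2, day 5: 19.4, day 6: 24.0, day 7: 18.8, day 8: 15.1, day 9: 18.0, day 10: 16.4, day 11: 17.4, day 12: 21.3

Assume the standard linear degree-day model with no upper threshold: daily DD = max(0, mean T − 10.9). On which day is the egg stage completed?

day 4

Daily DD above 10.9 °C: 4.1, 7.6, 2.4, 9.3, 8.5, 13.1, 7.9, 4.2, 7.1, 5.5, 6.5, 10.4.
Cumulative: 4.1, 11.7, 14.1, 23.4, 31.9, 45.0, 52.9, 57.1, 64.2, 69.7, 76.2, 86.6.
The total first reaches 21 DD on day 4.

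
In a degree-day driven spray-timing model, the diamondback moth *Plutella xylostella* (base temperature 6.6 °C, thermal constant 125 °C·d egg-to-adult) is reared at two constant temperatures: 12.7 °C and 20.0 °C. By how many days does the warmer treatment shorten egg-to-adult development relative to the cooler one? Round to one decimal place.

11.2 days

At 12.7 °C: 125 / (12.7 − 6.6) = 125 / 6.1 = 20.492 d.
At 20.0 °C: 125 / (20.0 − 6.6) = 125 / 13.4 = 9.328 d.
Difference = |20.492 − 9.328| = 11.163 ≈ 11.2 days.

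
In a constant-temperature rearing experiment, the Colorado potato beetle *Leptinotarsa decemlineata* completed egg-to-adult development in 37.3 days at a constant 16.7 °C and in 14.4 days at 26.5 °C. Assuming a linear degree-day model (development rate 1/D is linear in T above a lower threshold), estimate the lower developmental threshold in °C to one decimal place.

10.5 °C

Linear rate model ⇒ the product D·(T − T_b) is constant across temperatures.
37.3·(16.7 − T_b) = 14.4·(26.5 − T_b)
T_b = (37.3·16.7 − 14.4·26.5) / (37.3 − 14.4) = 241.31 / 22.9 = 10.538 °C ≈ 10.5 °C.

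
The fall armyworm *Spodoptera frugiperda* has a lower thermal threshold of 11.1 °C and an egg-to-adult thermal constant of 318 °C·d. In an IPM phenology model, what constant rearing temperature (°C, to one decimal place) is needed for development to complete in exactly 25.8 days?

23.4 °C

Required daily accumulation = 318 / 25.8 = 12.326 DD/day.
T = T_base + 12.326 = 11.1 + 12.326 = 23.426 ≈ 23.4 °C.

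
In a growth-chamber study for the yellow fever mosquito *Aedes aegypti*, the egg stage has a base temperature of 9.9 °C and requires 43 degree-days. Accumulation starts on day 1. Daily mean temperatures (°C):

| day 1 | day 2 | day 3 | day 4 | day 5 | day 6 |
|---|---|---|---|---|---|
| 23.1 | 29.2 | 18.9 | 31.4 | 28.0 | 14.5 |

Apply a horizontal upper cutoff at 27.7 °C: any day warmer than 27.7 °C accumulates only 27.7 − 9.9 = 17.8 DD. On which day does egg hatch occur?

Daily DD above 9.9 °C (capped at 17.8): 13.2, 17.8, 9.0, 17.8, 17.8, 4.6.
Cumulative: 13.2, 31.0, 40.0, 57.8, 75.6, 80.2.
The total first reaches 43 DD on day 4.

day 4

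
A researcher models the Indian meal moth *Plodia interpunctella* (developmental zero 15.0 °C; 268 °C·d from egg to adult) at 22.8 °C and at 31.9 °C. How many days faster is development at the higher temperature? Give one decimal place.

18.5 days

At 22.8 °C: 268 / (22.8 − 15.0) = 268 / 7.8 = 34.359 d.
At 31.9 °C: 268 / (31.9 − 15.0) = 268 / 16.9 = 15.858 d.
Difference = |34.359 − 15.858| = 18.501 ≈ 18.5 days.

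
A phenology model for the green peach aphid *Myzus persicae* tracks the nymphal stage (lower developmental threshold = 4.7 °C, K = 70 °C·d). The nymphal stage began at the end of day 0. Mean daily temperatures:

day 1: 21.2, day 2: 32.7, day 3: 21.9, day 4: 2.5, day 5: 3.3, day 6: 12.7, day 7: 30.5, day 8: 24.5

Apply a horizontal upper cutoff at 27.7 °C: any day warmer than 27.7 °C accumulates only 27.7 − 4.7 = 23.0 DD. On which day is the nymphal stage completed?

Daily DD above 4.7 °C (capped at 23.0): 16.5, 23.0, 17.2, 0.0, 0.0, 8.0, 23.0, 19.8.
Cumulative: 16.5, 39.5, 56.7, 56.7, 56.7, 64.7, 87.7, 107.5.
The total first reaches 70 DD on day 7.

day 7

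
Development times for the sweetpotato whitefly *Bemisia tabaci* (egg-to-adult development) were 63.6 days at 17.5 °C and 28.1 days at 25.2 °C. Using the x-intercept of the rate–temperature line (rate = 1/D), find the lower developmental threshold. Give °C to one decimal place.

11.4 °C

Under the model K = D·(T − T_b), so D₁·(T₁ − T_b) = D₂·(T₂ − T_b).
63.6·(17.5 − T_b) = 28.1·(25.2 − T_b)
T_b = (63.6·17.5 − 28.1·25.2) / (63.6 − 28.1) = 404.88 / 35.5 = 11.405 °C ≈ 11.4 °C.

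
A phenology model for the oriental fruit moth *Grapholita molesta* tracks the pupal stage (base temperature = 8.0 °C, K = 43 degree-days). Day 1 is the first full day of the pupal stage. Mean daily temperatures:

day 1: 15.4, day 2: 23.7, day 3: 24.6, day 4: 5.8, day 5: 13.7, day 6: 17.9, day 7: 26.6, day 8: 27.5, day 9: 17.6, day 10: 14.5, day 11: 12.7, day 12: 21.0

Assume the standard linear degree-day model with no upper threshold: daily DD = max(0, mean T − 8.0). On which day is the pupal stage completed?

day 5

Daily DD above 8.0 °C: 7.4, 15.7, 16.6, 0.0, 5.7, 9.9, 18.6, 19.5, 9.6, 6.5, 4.7, 13.0.
Cumulative: 7.4, 23.1, 39.7, 39.7, 45.4, 55.3, 73.9, 93.4, 103.0, 109.5, 114.2, 127.2.
The total first reaches 43 DD on day 5.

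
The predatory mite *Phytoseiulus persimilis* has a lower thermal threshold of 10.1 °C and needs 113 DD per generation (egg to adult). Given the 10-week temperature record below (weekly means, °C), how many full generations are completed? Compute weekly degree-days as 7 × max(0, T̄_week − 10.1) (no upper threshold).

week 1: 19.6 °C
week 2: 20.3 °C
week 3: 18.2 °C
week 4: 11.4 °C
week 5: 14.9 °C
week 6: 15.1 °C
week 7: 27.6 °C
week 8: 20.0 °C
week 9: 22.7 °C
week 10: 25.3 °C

Weekly DD (7 × max(0, T̄ − 10.1)): 66.5, 71.4, 56.7, 9.1, 33.6, 35.0, 122.5, 69.3, 88.2, 106.4.
Season total = 658.7 DD.
Complete generations = ⌊658.7 / 113⌋ = 5.

5 generations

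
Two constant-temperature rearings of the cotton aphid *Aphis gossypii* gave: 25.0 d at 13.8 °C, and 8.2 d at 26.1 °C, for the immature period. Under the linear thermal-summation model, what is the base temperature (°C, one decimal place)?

7.8 °C

Equal thermal constants: D₁(T₁ − T_b) = D₂(T₂ − T_b).
25.0·(13.8 − T_b) = 8.2·(26.1 − T_b)
T_b = (25.0·13.8 − 8.2·26.1) / (25.0 − 8.2) = 130.98 / 16.8 = 7.796 °C ≈ 7.8 °C.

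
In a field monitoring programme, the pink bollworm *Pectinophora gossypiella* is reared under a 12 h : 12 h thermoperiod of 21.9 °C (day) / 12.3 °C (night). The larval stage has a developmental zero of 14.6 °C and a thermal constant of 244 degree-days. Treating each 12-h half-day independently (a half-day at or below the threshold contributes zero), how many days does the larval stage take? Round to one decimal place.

66.8 days

Day half: max(0, 21.9 − 14.6) × 0.5 = 7.3 × 0.5 = 3.65 DD.
Night half: max(0, 12.3 − 14.6) × 0.5 = 0.0 × 0.5 = 0.00 DD.
Per 24 h: 3.65 DD/day.
Duration = 244 / 3.65 = 66.849 ≈ 66.8 days.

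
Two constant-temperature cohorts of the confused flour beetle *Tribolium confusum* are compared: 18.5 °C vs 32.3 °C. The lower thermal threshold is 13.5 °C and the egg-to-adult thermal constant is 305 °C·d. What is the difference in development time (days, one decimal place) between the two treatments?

44.8 days

At 18.5 °C: 305 / (18.5 − 13.5) = 305 / 5.0 = 61.000 d.
At 32.3 °C: 305 / (32.3 − 13.5) = 305 / 18.8 = 16.223 d.
Difference = |61.000 − 16.223| = 44.777 ≈ 44.8 days.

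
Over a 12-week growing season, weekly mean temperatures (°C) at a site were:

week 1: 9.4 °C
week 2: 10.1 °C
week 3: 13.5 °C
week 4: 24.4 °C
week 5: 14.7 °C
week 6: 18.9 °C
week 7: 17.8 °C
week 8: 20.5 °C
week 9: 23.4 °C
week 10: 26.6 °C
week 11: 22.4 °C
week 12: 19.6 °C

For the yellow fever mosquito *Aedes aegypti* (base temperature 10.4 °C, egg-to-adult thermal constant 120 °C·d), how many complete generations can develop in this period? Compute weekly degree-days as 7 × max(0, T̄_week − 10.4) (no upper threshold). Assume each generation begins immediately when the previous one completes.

Weekly DD (7 × max(0, T̄ − 10.4)): 0.0, 0.0, 21.7, 98.0, 30.1, 59.5, 51.8, 70.7, 91.0, 113.4, 84.0, 64.4.
Season total = 684.6 DD.
Complete generations = ⌊684.6 / 120⌋ = 5.

5 generations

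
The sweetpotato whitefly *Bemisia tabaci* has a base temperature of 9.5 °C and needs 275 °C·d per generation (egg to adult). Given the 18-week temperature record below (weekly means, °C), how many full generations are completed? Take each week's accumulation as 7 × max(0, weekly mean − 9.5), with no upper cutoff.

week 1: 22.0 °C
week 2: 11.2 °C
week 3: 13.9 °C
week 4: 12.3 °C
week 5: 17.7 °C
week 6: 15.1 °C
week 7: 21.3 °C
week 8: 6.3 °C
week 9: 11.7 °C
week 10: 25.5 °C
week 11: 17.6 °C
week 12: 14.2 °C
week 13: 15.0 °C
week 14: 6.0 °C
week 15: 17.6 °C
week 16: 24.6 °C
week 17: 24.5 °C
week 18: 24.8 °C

Weekly DD (7 × max(0, T̄ − 9.5)): 87.5, 11.9, 30.8, 19.6, 57.4, 39.2, 82.6, 0.0, 15.4, 112.0, 56.7, 32.9, 38.5, 0.0, 56.7, 105.7, 105.0, 107.1.
Season total = 959.0 DD.
Complete generations = ⌊959.0 / 275⌋ = 3.

3 generations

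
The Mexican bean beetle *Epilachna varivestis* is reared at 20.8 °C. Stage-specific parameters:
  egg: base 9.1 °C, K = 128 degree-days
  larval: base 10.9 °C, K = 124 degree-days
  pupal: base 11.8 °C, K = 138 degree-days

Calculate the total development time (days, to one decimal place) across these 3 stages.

egg: 128 / (20.8 − 9.1) = 128 / 11.7 = 10.940 d.
larval: 124 / (20.8 − 10.9) = 124 / 9.9 = 12.525 d.
pupal: 138 / (20.8 − 11.8) = 138 / 9.0 = 15.333 d.
Sum = 38.799 ≈ 38.8 days.

38.8 days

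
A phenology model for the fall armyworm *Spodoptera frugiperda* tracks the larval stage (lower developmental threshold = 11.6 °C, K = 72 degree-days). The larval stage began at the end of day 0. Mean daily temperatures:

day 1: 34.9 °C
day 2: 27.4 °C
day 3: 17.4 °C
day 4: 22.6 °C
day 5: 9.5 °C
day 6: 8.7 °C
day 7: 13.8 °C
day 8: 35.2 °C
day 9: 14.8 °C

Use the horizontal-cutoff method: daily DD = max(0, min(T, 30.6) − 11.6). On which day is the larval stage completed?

Daily DD above 11.6 °C (capped at 19.0): 19.0, 15.8, 5.8, 11.0, 0.0, 0.0, 2.2, 19.0, 3.2.
Cumulative: 19.0, 34.8, 40.6, 51.6, 51.6, 51.6, 53.8, 72.8, 76.0.
The total first reaches 72 DD on day 8.

day 8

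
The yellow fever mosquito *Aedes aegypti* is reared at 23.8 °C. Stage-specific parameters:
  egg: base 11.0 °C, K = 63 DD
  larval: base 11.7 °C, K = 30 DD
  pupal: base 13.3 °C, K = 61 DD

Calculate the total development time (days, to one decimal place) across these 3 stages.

13.2 days

egg: 63 / (23.8 − 11.0) = 63 / 12.8 = 4.922 d.
larval: 30 / (23.8 − 11.7) = 30 / 12.1 = 2.479 d.
pupal: 61 / (23.8 − 13.3) = 61 / 10.5 = 5.810 d.
Sum = 13.211 ≈ 13.2 days.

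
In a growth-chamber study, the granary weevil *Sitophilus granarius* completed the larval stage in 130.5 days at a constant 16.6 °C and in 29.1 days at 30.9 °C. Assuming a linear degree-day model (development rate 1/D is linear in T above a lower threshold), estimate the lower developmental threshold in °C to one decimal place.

Under the model K = D·(T − T_b), so D₁·(T₁ − T_b) = D₂·(T₂ − T_b).
130.5·(16.6 − T_b) = 29.1·(30.9 − T_b)
T_b = (130.5·16.6 − 29.1·30.9) / (130.5 − 29.1) = 1267.11 / 101.4 = 12.496 °C ≈ 12.5 °C.

12.5 °C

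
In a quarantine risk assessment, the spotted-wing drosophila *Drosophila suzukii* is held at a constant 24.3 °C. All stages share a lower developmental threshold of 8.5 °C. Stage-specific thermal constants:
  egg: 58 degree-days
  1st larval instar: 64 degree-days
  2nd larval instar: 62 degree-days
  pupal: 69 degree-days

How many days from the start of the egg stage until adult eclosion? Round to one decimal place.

16.0 days

Daily accumulation at 24.3 °C = 24.3 − 8.5 = 15.8 DD/day.
Total K = 58 + 64 + 62 + 69 = 253 DD.
Total duration = 253 / 15.8 = 16.013 ≈ 16.0 days.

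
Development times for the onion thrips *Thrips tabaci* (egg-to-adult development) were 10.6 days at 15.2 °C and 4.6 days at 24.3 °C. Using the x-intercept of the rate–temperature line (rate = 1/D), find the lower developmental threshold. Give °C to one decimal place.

8.2 °C

Equal thermal constants: D₁(T₁ − T_b) = D₂(T₂ − T_b).
10.6·(15.2 − T_b) = 4.6·(24.3 − T_b)
T_b = (10.6·15.2 − 4.6·24.3) / (10.6 − 4.6) = 49.34 / 6.0 = 8.223 °C ≈ 8.2 °C.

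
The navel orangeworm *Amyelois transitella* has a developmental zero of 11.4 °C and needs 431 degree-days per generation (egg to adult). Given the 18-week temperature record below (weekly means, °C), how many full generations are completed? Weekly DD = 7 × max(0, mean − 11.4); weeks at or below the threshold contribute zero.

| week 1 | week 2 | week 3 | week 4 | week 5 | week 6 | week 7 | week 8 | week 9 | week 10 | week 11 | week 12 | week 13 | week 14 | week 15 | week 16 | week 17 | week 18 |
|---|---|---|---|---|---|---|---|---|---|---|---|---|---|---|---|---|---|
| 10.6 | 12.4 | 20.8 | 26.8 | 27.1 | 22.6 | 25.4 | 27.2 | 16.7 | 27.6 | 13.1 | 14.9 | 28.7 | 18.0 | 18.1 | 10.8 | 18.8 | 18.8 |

Weekly DD (7 × max(0, T̄ − 11.4)): 0.0, 7.0, 65.8, 107.8, 109.9, 78.4, 98.0, 110.6, 37.1, 113.4, 11.9, 24.5, 121.1, 46.2, 46.9, 0.0, 51.8, 51.8.
Season total = 1082.2 DD.
Complete generations = ⌊1082.2 / 431⌋ = 2.

2 generations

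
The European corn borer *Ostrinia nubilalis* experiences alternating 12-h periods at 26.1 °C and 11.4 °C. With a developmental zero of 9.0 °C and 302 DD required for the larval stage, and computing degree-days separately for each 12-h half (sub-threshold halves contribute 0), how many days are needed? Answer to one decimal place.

Day half: max(0, 26.1 − 9.0) × 0.5 = 17.1 × 0.5 = 8.55 DD.
Night half: max(0, 11.4 − 9.0) × 0.5 = 2.4 × 0.5 = 1.20 DD.
Per 24 h: 9.75 DD/day.
Duration = 302 / 9.75 = 30.974 ≈ 31.0 days.

31.0 days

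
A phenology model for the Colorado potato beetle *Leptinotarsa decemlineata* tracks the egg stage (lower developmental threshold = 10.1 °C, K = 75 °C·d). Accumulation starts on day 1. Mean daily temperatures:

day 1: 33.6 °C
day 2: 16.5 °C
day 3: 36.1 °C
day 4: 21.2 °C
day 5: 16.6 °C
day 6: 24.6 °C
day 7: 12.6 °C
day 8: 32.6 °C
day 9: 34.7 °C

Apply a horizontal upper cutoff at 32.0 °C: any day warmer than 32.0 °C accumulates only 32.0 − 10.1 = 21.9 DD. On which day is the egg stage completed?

Daily DD above 10.1 °C (capped at 21.9): 21.9, 6.4, 21.9, 11.1, 6.5, 14.5, 2.5, 21.9, 21.9.
Cumulative: 21.9, 28.3, 50.2, 61.3, 67.8, 82.3, 84.8, 106.7, 128.6.
The total first reaches 75 DD on day 6.

day 6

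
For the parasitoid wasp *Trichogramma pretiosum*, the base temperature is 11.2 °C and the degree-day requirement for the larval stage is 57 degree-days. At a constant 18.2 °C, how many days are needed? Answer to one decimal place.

Daily accumulation = 18.2 − 11.2 = 7.0 DD/day.
Duration = 57 / 7.0 = 8.143 ≈ 8.1 days.

8.1 days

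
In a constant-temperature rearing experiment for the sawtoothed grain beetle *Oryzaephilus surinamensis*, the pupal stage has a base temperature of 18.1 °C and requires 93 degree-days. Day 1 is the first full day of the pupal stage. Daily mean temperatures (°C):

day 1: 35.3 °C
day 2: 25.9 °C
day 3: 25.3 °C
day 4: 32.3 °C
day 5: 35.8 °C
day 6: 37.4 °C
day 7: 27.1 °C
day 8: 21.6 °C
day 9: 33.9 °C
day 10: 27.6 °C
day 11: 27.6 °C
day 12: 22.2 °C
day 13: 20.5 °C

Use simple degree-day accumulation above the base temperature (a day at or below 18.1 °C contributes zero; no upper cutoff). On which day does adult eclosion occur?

day 8

Daily DD above 18.1 °C: 17.2, 7.8, 7.2, 14.2, 17.7, 19.3, 9.0, 3.5, 15.8, 9.5, 9.5, 4.1, 2.4.
Cumulative: 17.2, 25.0, 32.2, 46.4, 64.1, 83.4, 92.4, 95.9, 111.7, 121.2, 130.7, 134.8, 137.2.
The total first reaches 93 DD on day 8.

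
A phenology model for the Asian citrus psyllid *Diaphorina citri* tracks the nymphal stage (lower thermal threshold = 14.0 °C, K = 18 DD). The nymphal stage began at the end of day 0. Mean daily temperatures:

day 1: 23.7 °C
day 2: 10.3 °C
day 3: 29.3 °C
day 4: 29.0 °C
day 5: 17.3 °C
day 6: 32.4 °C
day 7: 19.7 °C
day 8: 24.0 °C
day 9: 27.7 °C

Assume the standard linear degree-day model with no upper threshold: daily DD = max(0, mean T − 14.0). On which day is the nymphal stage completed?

day 3

Daily DD above 14.0 °C: 9.7, 0.0, 15.3, 15.0, 3.3, 18.4, 5.7, 10.0, 13.7.
Cumulative: 9.7, 9.7, 25.0, 40.0, 43.3, 61.7, 67.4, 77.4, 91.1.
The total first reaches 18 DD on day 3.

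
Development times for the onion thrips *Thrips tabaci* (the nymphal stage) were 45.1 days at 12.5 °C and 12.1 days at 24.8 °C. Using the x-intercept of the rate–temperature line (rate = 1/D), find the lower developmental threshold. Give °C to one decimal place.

8.0 °C

Equal thermal constants: D₁(T₁ − T_b) = D₂(T₂ − T_b).
45.1·(12.5 − T_b) = 12.1·(24.8 − T_b)
T_b = (45.1·12.5 − 12.1·24.8) / (45.1 − 12.1) = 263.67 / 33.0 = 7.990 °C ≈ 8.0 °C.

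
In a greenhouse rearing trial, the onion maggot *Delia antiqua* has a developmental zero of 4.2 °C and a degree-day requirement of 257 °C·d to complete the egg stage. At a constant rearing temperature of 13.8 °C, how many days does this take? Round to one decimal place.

26.8 days

Daily accumulation = 13.8 − 4.2 = 9.6 DD/day.
Duration = 257 / 9.6 = 26.771 ≈ 26.8 days.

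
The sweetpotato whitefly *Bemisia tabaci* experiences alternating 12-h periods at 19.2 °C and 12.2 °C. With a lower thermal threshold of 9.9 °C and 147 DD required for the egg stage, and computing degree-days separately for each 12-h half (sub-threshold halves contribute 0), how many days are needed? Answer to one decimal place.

25.3 days

Day half: max(0, 19.2 − 9.9) × 0.5 = 9.3 × 0.5 = 4.65 DD.
Night half: max(0, 12.2 − 9.9) × 0.5 = 2.3 × 0.5 = 1.15 DD.
Per 24 h: 5.80 DD/day.
Duration = 147 / 5.80 = 25.345 ≈ 25.3 days.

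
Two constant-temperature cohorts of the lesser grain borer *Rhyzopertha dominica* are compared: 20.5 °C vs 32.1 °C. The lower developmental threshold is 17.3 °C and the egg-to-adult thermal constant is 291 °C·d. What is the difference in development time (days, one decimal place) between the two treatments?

At 20.5 °C: 291 / (20.5 − 17.3) = 291 / 3.2 = 90.938 d.
At 32.1 °C: 291 / (32.1 − 17.3) = 291 / 14.8 = 19.662 d.
Difference = |90.938 − 19.662| = 71.275 ≈ 71.3 days.

71.3 days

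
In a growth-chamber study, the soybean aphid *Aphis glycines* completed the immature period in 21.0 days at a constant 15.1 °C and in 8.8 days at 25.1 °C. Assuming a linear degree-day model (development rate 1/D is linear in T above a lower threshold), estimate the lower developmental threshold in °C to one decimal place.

Linear rate model ⇒ the product D·(T − T_b) is constant across temperatures.
21.0·(15.1 − T_b) = 8.8·(25.1 − T_b)
T_b = (21.0·15.1 − 8.8·25.1) / (21.0 − 8.8) = 96.22 / 12.2 = 7.887 °C ≈ 7.9 °C.

7.9 °C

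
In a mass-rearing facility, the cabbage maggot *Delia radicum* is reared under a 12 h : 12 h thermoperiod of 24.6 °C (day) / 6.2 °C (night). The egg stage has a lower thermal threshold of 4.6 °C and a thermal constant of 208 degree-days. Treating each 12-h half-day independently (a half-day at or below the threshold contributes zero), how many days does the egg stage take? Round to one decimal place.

Day half: max(0, 24.6 − 4.6) × 0.5 = 20.0 × 0.5 = 10.00 DD.
Night half: max(0, 6.2 − 4.6) × 0.5 = 1.6 × 0.5 = 0.80 DD.
Per 24 h: 10.80 DD/day.
Duration = 208 / 10.80 = 19.259 ≈ 19.3 days.

19.3 days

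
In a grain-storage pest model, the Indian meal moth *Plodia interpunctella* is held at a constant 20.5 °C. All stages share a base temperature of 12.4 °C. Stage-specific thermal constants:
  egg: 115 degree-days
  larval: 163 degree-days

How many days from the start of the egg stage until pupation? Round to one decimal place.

Daily accumulation at 20.5 °C = 20.5 − 12.4 = 8.1 DD/day.
Total K = 115 + 163 = 278 DD.
Total duration = 278 / 8.1 = 34.321 ≈ 34.3 days.

34.3 days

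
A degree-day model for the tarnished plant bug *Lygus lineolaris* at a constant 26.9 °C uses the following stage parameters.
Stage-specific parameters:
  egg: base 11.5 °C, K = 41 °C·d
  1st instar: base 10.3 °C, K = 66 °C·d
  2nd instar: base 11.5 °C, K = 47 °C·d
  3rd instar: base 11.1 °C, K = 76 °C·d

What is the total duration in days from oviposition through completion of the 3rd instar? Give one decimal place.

14.5 days

egg: 41 / (26.9 − 11.5) = 41 / 15.4 = 2.662 d.
1st instar: 66 / (26.9 − 10.3) = 66 / 16.6 = 3.976 d.
2nd instar: 47 / (26.9 − 11.5) = 47 / 15.4 = 3.052 d.
3rd instar: 76 / (26.9 − 11.1) = 76 / 15.8 = 4.810 d.
Sum = 14.500 ≈ 14.5 days.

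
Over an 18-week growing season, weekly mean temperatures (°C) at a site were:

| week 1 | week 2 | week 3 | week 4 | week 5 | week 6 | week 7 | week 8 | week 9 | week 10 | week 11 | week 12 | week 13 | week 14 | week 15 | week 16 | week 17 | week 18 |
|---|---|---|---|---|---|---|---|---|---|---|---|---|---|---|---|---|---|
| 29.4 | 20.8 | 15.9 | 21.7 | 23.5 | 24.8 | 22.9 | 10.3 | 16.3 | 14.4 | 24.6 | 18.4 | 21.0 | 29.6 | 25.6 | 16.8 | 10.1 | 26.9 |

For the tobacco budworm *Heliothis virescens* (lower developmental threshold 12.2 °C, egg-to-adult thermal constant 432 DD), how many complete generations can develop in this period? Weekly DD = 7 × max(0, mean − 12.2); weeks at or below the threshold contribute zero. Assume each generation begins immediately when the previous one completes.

2 generations

Weekly DD (7 × max(0, T̄ − 12.2)): 120.4, 60.2, 25.9, 66.5, 79.1, 88.2, 74.9, 0.0, 28.7, 15.4, 86.8, 43.4, 61.6, 121.8, 93.8, 32.2, 0.0, 102.9.
Season total = 1101.8 DD.
Complete generations = ⌊1101.8 / 432⌋ = 2.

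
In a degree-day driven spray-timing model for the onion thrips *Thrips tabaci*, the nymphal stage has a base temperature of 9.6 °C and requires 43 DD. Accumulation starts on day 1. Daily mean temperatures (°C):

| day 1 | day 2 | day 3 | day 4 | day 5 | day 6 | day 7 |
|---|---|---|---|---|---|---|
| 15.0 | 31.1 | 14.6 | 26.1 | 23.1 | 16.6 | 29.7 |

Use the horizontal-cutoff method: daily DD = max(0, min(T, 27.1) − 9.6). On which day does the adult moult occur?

day 4

Daily DD above 9.6 °C (capped at 17.5): 5.4, 17.5, 5.0, 16.5, 13.5, 7.0, 17.5.
Cumulative: 5.4, 22.9, 27.9, 44.4, 57.9, 64.9, 82.4.
The total first reaches 43 DD on day 4.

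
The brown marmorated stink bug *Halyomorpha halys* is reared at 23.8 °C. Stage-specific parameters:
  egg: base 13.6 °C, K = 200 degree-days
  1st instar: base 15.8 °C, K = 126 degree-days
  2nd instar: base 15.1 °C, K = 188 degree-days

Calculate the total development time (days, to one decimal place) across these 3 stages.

57.0 days

egg: 200 / (23.8 − 13.6) = 200 / 10.2 = 19.608 d.
1st instar: 126 / (23.8 − 15.8) = 126 / 8.0 = 15.750 d.
2nd instar: 188 / (23.8 − 15.1) = 188 / 8.7 = 21.609 d.
Sum = 56.967 ≈ 57.0 days.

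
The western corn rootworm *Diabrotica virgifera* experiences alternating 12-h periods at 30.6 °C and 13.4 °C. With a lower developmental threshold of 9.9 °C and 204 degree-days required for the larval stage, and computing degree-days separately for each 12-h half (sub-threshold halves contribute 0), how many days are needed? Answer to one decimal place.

Day half: max(0, 30.6 − 9.9) × 0.5 = 20.7 × 0.5 = 10.35 DD.
Night half: max(0, 13.4 − 9.9) × 0.5 = 3.5 × 0.5 = 1.75 DD.
Per 24 h: 12.10 DD/day.
Duration = 204 / 12.10 = 16.860 ≈ 16.9 days.

16.9 days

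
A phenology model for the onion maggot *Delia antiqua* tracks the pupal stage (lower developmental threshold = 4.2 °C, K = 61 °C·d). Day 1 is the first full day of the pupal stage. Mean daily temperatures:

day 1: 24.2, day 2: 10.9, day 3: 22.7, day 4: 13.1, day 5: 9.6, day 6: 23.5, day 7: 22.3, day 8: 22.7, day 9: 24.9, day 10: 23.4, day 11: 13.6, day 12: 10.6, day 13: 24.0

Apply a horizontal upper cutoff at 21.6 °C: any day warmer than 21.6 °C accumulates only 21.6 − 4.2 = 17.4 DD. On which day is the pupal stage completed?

Daily DD above 4.2 °C (capped at 17.4): 17.4, 6.7, 17.4, 8.9, 5.4, 17.4, 17.4, 17.4, 17.4, 17.4, 9.4, 6.4, 17.4.
Cumulative: 17.4, 24.1, 41.5, 50.4, 55.8, 73.2, 90.6, 108.0, 125.4, 142.8, 152.2, 158.6, 176.0.
The total first reaches 61 DD on day 6.

day 6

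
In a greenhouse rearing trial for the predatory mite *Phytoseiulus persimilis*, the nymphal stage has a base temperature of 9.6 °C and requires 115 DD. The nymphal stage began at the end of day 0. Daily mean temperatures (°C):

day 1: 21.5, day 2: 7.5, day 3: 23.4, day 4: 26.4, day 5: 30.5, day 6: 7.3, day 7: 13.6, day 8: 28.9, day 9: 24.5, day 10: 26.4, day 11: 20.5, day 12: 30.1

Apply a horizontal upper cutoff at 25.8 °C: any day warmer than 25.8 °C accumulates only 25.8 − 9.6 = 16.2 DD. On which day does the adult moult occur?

day 11

Daily DD above 9.6 °C (capped at 16.2): 11.9, 0.0, 13.8, 16.2, 16.2, 0.0, 4.0, 16.2, 14.9, 16.2, 10.9, 16.2.
Cumulative: 11.9, 11.9, 25.7, 41.9, 58.1, 58.1, 62.1, 78.3, 93.2, 109.4, 120.3, 136.5.
The total first reaches 115 DD on day 11.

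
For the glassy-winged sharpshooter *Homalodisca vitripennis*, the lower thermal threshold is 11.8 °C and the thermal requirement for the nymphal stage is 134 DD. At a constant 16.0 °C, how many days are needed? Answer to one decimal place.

31.9 days

Daily accumulation = 16.0 − 11.8 = 4.2 DD/day.
Duration = 134 / 4.2 = 31.905 ≈ 31.9 days.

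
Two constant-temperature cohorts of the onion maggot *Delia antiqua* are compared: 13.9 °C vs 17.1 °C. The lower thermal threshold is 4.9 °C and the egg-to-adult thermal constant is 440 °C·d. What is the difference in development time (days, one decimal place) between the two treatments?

At 13.9 °C: 440 / (13.9 − 4.9) = 440 / 9.0 = 48.889 d.
At 17.1 °C: 440 / (17.1 − 4.9) = 440 / 12.2 = 36.066 d.
Difference = |48.889 − 36.066| = 12.823 ≈ 12.8 days.

12.8 days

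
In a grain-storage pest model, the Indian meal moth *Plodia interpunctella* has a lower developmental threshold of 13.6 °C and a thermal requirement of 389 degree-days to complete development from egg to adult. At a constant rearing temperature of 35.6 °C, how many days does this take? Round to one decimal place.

Daily accumulation = 35.6 − 13.6 = 22.0 DD/day.
Duration = 389 / 22.0 = 17.682 ≈ 17.7 days.

17.7 days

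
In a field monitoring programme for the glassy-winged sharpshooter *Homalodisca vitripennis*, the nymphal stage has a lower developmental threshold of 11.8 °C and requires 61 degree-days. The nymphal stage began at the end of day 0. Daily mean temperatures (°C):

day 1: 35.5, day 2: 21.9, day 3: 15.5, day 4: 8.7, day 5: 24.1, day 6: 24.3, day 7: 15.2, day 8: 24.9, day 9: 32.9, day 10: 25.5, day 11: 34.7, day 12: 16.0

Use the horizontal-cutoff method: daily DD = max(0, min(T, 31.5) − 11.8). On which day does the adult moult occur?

Daily DD above 11.8 °C (capped at 19.7): 19.7, 10.1, 3.7, 0.0, 12.3, 12.5, 3.4, 13.1, 19.7, 13.7, 19.7, 4.2.
Cumulative: 19.7, 29.8, 33.5, 33.5, 45.8, 58.3, 61.7, 74.8, 94.5, 108.2, 127.9, 132.1.
The total first reaches 61 DD on day 7.

day 7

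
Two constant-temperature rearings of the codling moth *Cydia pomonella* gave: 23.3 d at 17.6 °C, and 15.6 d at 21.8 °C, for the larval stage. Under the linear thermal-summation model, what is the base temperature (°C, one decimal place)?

Linear rate model ⇒ the product D·(T − T_b) is constant across temperatures.
23.3·(17.6 − T_b) = 15.6·(21.8 − T_b)
T_b = (23.3·17.6 − 15.6·21.8) / (23.3 − 15.6) = 70.00 / 7.7 = 9.091 °C ≈ 9.1 °C.

9.1 °C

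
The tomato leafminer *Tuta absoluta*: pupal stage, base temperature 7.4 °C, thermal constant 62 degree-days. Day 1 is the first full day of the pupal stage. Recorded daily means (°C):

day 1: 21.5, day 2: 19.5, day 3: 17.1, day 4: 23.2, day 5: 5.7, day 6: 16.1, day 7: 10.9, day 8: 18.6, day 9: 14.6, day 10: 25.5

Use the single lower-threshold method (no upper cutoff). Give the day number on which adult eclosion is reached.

day 7

Daily DD above 7.4 °C: 14.1, 12.1, 9.7, 15.8, 0.0, 8.7, 3.5, 11.2, 7.2, 18.1.
Cumulative: 14.1, 26.2, 35.9, 51.7, 51.7, 60.4, 63.9, 75.1, 82.3, 100.4.
The total first reaches 62 DD on day 7.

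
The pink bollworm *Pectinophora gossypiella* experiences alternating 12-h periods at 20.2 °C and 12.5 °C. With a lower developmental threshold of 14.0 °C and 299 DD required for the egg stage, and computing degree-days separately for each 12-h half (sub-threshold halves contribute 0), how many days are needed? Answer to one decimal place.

Day half: max(0, 20.2 − 14.0) × 0.5 = 6.2 × 0.5 = 3.10 DD.
Night half: max(0, 12.5 − 14.0) × 0.5 = 0.0 × 0.5 = 0.00 DD.
Per 24 h: 3.10 DD/day.
Duration = 299 / 3.10 = 96.452 ≈ 96.5 days.

96.5 days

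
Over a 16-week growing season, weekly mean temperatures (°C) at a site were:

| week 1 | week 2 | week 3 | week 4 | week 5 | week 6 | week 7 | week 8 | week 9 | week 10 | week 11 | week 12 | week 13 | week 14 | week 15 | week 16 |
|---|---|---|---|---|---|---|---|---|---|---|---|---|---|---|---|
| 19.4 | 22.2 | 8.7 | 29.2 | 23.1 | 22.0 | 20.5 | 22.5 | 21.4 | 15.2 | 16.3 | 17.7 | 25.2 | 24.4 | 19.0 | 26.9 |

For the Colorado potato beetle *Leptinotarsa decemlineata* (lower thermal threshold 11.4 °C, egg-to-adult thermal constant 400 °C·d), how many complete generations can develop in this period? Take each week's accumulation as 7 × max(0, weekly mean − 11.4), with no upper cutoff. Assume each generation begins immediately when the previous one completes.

Weekly DD (7 × max(0, T̄ − 11.4)): 56.0, 75.6, 0.0, 124.6, 81.9, 74.2, 63.7, 77.7, 70.0, 26.6, 34.3, 44.1, 96.6, 91.0, 53.2, 108.5.
Season total = 1078.0 DD.
Complete generations = ⌊1078.0 / 400⌋ = 2.

2 generations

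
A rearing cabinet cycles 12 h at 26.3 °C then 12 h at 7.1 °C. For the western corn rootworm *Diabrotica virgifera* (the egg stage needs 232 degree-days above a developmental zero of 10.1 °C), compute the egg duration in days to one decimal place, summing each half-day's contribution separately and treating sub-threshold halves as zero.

Day half: max(0, 26.3 − 10.1) × 0.5 = 16.2 × 0.5 = 8.10 DD.
Night half: max(0, 7.1 − 10.1) × 0.5 = 0.0 × 0.5 = 0.00 DD.
Per 24 h: 8.10 DD/day.
Duration = 232 / 8.10 = 28.642 ≈ 28.6 days.

28.6 days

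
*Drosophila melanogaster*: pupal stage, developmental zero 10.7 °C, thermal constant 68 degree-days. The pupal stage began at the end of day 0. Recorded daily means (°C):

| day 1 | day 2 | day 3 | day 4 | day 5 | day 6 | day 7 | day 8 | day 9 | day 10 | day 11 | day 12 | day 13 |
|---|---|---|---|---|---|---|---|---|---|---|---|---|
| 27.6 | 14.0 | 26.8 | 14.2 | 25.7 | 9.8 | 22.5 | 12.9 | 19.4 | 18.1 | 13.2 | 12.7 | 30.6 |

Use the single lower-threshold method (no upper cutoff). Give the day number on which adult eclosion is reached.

day 8

Daily DD above 10.7 °C: 16.9, 3.3, 16.1, 3.5, 15.0, 0.0, 11.8, 2.2, 8.7, 7.4, 2.5, 2.0, 19.9.
Cumulative: 16.9, 20.2, 36.3, 39.8, 54.8, 54.8, 66.6, 68.8, 77.5, 84.9, 87.4, 89.4, 109.3.
The total first reaches 68 DD on day 8.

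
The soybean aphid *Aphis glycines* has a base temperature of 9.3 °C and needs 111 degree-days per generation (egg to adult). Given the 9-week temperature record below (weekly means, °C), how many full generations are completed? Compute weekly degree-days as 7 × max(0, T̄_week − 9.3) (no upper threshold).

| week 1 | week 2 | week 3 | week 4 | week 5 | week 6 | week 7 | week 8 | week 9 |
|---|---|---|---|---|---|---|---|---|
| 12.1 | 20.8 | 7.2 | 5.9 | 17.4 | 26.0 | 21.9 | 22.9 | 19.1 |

4 generations

Weekly DD (7 × max(0, T̄ − 9.3)): 19.6, 80.5, 0.0, 0.0, 56.7, 116.9, 88.2, 95.2, 68.6.
Season total = 525.7 DD.
Complete generations = ⌊525.7 / 111⌋ = 4.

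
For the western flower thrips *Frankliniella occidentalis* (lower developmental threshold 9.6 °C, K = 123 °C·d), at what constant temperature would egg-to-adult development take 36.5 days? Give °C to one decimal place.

13.0 °C

Required daily accumulation = 123 / 36.5 = 3.370 DD/day.
T = T_base + 3.370 = 9.6 + 3.370 = 12.970 ≈ 13.0 °C.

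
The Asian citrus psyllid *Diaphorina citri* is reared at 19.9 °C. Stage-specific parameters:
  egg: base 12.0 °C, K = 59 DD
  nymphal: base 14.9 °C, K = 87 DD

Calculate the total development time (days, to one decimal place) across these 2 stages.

24.9 days

egg: 59 / (19.9 − 12.0) = 59 / 7.9 = 7.468 d.
nymphal: 87 / (19.9 − 14.9) = 87 / 5.0 = 17.400 d.
Sum = 24.868 ≈ 24.9 days.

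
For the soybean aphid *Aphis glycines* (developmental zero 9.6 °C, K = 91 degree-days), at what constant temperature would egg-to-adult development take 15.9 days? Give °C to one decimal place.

Required daily accumulation = 91 / 15.9 = 5.723 DD/day.
T = T_base + 5.723 = 9.6 + 5.723 = 15.323 ≈ 15.3 °C.

15.3 °C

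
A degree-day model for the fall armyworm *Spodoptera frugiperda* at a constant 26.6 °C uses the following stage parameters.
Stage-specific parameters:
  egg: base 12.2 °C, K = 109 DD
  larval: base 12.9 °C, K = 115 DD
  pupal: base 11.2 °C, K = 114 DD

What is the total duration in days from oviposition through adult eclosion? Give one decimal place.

23.4 days

egg: 109 / (26.6 − 12.2) = 109 / 14.4 = 7.569 d.
larval: 115 / (26.6 − 12.9) = 115 / 13.7 = 8.394 d.
pupal: 114 / (26.6 − 11.2) = 114 / 15.4 = 7.403 d.
Sum = 23.366 ≈ 23.4 days.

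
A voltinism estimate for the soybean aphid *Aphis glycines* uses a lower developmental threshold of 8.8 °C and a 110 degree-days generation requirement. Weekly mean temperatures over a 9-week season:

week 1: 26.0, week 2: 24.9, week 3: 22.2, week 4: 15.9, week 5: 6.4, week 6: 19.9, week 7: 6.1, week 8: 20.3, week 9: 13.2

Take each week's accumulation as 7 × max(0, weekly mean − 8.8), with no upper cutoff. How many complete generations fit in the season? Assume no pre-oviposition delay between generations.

Weekly DD (7 × max(0, T̄ − 8.8)): 120.4, 112.7, 93.8, 49.7, 0.0, 77.7, 0.0, 80.5, 30.8.
Season total = 565.6 DD.
Complete generations = ⌊565.6 / 110⌋ = 5.

5 generations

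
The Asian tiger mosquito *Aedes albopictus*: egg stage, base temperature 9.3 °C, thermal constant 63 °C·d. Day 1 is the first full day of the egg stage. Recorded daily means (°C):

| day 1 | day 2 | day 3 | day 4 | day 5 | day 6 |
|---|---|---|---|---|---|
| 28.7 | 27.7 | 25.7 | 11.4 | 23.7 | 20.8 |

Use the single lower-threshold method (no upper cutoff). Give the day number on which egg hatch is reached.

day 5

Daily DD above 9.3 °C: 19.4, 18.4, 16.4, 2.1, 14.4, 11.5.
Cumulative: 19.4, 37.8, 54.2, 56.3, 70.7, 82.2.
The total first reaches 63 DD on day 5.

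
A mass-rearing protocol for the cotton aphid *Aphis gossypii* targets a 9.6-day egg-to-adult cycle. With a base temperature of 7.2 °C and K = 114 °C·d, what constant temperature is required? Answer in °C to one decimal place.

Required daily accumulation = 114 / 9.6 = 11.875 DD/day.
T = T_base + 11.875 = 7.2 + 11.875 = 19.075 ≈ 19.1 °C.

19.1 °C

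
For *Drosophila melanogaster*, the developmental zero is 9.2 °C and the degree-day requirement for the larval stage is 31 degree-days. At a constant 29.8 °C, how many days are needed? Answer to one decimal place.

Daily accumulation = 29.8 − 9.2 = 20.6 DD/day.
Duration = 31 / 20.6 = 1.505 ≈ 1.5 days.

1.5 days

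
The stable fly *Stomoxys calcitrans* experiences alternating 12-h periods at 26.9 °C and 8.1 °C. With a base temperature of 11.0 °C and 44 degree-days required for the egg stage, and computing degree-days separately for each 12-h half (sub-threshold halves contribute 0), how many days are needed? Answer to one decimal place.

Day half: max(0, 26.9 − 11.0) × 0.5 = 15.9 × 0.5 = 7.95 DD.
Night half: max(0, 8.1 − 11.0) × 0.5 = 0.0 × 0.5 = 0.00 DD.
Per 24 h: 7.95 DD/day.
Duration = 44 / 7.95 = 5.535 ≈ 5.5 days.

5.5 days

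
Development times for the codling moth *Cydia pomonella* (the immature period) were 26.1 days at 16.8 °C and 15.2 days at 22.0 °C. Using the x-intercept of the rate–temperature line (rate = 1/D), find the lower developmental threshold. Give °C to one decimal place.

9.5 °C

Equal thermal constants: D₁(T₁ − T_b) = D₂(T₂ − T_b).
26.1·(16.8 − T_b) = 15.2·(22.0 − T_b)
T_b = (26.1·16.8 − 15.2·22.0) / (26.1 − 15.2) = 104.08 / 10.9 = 9.549 °C ≈ 9.5 °C.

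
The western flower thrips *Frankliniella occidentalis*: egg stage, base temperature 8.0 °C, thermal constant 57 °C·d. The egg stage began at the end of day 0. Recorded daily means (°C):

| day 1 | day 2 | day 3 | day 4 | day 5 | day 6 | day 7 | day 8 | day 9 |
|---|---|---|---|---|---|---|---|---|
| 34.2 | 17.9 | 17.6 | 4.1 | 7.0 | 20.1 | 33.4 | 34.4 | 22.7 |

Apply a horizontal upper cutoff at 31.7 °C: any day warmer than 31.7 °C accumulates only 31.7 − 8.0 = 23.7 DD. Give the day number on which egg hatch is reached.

day 7

Daily DD above 8.0 °C (capped at 23.7): 23.7, 9.9, 9.6, 0.0, 0.0, 12.1, 23.7, 23.7, 14.7.
Cumulative: 23.7, 33.6, 43.2, 43.2, 43.2, 55.3, 79.0, 102.7, 117.4.
The total first reaches 57 DD on day 7.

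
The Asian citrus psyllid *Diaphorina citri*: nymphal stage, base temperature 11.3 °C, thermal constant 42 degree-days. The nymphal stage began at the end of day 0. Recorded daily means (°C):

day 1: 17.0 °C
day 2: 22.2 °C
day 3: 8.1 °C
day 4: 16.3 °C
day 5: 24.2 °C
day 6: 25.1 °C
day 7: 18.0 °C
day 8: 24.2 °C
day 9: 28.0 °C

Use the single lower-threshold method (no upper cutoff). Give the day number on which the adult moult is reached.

day 6

Daily DD above 11.3 °C: 5.7, 10.9, 0.0, 5.0, 12.9, 13.8, 6.7, 12.9, 16.7.
Cumulative: 5.7, 16.6, 16.6, 21.6, 34.5, 48.3, 55.0, 67.9, 84.6.
The total first reaches 42 DD on day 6.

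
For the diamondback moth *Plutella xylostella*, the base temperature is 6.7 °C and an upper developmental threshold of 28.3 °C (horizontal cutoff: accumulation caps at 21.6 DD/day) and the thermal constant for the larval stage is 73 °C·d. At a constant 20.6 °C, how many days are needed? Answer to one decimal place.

5.3 days

Daily accumulation = 20.6 − 6.7 = 13.9 DD/day.
Duration = 73 / 13.9 = 5.252 ≈ 5.3 days.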